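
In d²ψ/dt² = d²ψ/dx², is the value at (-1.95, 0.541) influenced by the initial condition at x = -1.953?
Yes. The domain of dependence is [-2.491, -1.409], and -1.953 ∈ [-2.491, -1.409].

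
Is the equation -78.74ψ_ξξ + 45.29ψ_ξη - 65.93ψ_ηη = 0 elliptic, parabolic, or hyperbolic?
Computing B² - 4AC with A = -78.74, B = 45.29, C = -65.93: discriminant = -18714.1287 (negative). Answer: elliptic.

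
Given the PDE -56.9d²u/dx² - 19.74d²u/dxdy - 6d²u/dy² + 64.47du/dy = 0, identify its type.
The second-order coefficients are A = -56.9, B = -19.74, C = -6. Since B² - 4AC = -975.9324 < 0, this is an elliptic PDE.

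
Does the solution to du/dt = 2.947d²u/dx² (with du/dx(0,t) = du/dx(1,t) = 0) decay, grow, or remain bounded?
u → constant (steady state). Heat is conserved (no flux at boundaries); solution approaches the spatial average.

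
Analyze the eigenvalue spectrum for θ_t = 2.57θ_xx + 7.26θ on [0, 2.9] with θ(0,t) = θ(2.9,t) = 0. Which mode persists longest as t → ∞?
Eigenvalues: λₙ = 2.57n²π²/2.9² - 7.26.
First three modes:
  n=1: λ₁ = 2.57π²/2.9² - 7.26 ≈ -4.244
  n=2: λ₂ = 10.28π²/2.9² - 7.26 ≈ 4.804
  n=3: λ₃ = 23.13π²/2.9² - 7.26 ≈ 19.884
Since 2.57π²/2.9² ≈ 3.016 < 7.26, λ₁ < 0.
The n=1 mode grows fastest (−λₙ is largest for n=1) → dominates.
Asymptotic: θ ~ c₁ sin(πx/2.9) e^{4.244t} (exponential growth at rate −λ₁ ≈ 4.244).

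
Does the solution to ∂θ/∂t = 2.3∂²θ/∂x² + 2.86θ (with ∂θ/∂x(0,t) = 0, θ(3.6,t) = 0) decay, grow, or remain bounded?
θ grows unboundedly. Reaction dominates diffusion (r=2.86 > κπ²/(4L²)≈0.44); solution grows exponentially.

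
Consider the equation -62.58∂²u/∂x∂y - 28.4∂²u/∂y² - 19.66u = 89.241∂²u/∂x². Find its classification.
Rewriting in standard form: -89.241∂²u/∂x² - 62.58∂²u/∂x∂y - 28.4∂²u/∂y² - 19.66u = 0. Elliptic. (A = -89.241, B = -62.58, C = -28.4 gives B² - 4AC = -6221.5212.)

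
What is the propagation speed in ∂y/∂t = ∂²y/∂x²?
Infinite. The heat equation is parabolic, not hyperbolic, so disturbances propagate instantly.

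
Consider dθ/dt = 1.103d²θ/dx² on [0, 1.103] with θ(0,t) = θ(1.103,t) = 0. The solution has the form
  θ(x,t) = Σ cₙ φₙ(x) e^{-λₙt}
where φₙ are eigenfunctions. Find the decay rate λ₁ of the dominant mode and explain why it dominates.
Eigenvalues: λₙ = 1.103n²π²/1.103².
First three modes:
  n=1: λ₁ = 1.103π²/1.103² ≈ 8.948
  n=2: λ₂ = 4.412π²/1.103² ≈ 35.792 (4× faster decay)
  n=3: λ₃ = 9.927π²/1.103² ≈ 80.532 (9× faster decay)
As t → ∞, higher modes decay exponentially faster. The n=1 mode dominates: θ ~ c₁ sin(πx/1.103) e^{-λ₁t}.
Decay rate: λ₁ = 1.103π²/1.103² ≈ 8.948.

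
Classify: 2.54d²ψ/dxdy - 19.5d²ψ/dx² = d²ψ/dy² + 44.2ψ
Rewriting in standard form: -19.5d²ψ/dx² + 2.54d²ψ/dxdy - d²ψ/dy² - 44.2ψ = 0. Elliptic (discriminant = -71.5484).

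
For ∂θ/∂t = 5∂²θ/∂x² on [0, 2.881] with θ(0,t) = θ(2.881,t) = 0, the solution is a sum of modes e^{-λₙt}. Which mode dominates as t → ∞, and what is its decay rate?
Eigenvalues: λₙ = 5n²π²/2.881².
First three modes:
  n=1: λ₁ = 5π²/2.881² ≈ 5.945
  n=2: λ₂ = 20π²/2.881² ≈ 23.782 (4× faster decay)
  n=3: λ₃ = 45π²/2.881² ≈ 53.509 (9× faster decay)
As t → ∞, higher modes decay exponentially faster. The n=1 mode dominates: θ ~ c₁ sin(πx/2.881) e^{-λ₁t}.
Decay rate: λ₁ = 5π²/2.881² ≈ 5.945.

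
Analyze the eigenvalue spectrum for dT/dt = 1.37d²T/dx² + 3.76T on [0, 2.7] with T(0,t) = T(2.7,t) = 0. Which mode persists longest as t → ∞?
Eigenvalues: λₙ = 1.37n²π²/2.7² - 3.76.
First three modes:
  n=1: λ₁ = 1.37π²/2.7² - 3.76 ≈ -1.905
  n=2: λ₂ = 5.48π²/2.7² - 3.76 ≈ 3.659
  n=3: λ₃ = 12.33π²/2.7² - 3.76 ≈ 12.933
Since 1.37π²/2.7² ≈ 1.855 < 3.76, λ₁ < 0.
The n=1 mode grows fastest (−λₙ is largest for n=1) → dominates.
Asymptotic: T ~ c₁ sin(πx/2.7) e^{1.905t} (exponential growth at rate −λ₁ ≈ 1.905).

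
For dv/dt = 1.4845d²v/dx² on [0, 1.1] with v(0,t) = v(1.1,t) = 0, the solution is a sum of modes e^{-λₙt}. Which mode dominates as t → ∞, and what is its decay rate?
Eigenvalues: λₙ = 1.4845n²π²/1.1².
First three modes:
  n=1: λ₁ = 1.4845π²/1.1² ≈ 12.109
  n=2: λ₂ = 5.938π²/1.1² ≈ 48.434 (4× faster decay)
  n=3: λ₃ = 13.3605π²/1.1² ≈ 108.978 (9× faster decay)
As t → ∞, higher modes decay exponentially faster. The n=1 mode dominates: v ~ c₁ sin(πx/1.1) e^{-λ₁t}.
Decay rate: λ₁ = 1.4845π²/1.1² ≈ 12.109.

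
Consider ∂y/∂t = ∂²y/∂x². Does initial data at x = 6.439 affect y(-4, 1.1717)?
Yes, for any finite x. The heat equation has infinite propagation speed, so all initial data affects all points at any t > 0.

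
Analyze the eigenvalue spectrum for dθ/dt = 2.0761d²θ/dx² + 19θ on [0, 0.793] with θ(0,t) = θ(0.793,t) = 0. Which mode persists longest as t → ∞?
Eigenvalues: λₙ = 2.0761n²π²/0.793² - 19.
First three modes:
  n=1: λ₁ = 2.0761π²/0.793² - 19 ≈ 13.584
  n=2: λ₂ = 8.3044π²/0.793² - 19 ≈ 111.335
  n=3: λ₃ = 18.6849π²/0.793² - 19 ≈ 274.254
Since 2.0761π²/0.793² ≈ 32.584 > 19, all λₙ > 0.
The n=1 mode decays slowest → dominates as t → ∞.
Asymptotic: θ ~ c₁ sin(πx/0.793) e^{-λ₁t} with decay rate λ₁ ≈ 13.584.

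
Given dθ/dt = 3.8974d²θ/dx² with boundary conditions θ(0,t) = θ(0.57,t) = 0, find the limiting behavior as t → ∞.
θ → 0. Heat diffuses out through both boundaries.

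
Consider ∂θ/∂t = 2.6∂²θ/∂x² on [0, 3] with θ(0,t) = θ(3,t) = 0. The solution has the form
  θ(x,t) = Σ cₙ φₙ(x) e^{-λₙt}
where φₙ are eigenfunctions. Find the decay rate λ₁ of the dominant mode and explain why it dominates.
Eigenvalues: λₙ = 2.6n²π²/3².
First three modes:
  n=1: λ₁ = 2.6π²/3² ≈ 2.851
  n=2: λ₂ = 10.4π²/3² ≈ 11.405 (4× faster decay)
  n=3: λ₃ = 23.4π²/3² ≈ 25.661 (9× faster decay)
As t → ∞, higher modes decay exponentially faster. The n=1 mode dominates: θ ~ c₁ sin(πx/3) e^{-λ₁t}.
Decay rate: λ₁ = 2.6π²/3² ≈ 2.851.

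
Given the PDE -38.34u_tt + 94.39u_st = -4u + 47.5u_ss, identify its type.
Rewriting in standard form: -47.5u_ss + 94.39u_st - 38.34u_tt + 4u = 0. The second-order coefficients are A = -47.5, B = 94.39, C = -38.34. Since B² - 4AC = 1624.8721 > 0, this is a hyperbolic PDE.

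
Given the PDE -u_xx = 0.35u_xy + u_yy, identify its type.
Rewriting in standard form: -u_xx - 0.35u_xy - u_yy = 0. The second-order coefficients are A = -1, B = -0.35, C = -1. Since B² - 4AC = -3.8775 < 0, this is an elliptic PDE.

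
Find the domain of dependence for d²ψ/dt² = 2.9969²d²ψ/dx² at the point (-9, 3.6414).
Domain of dependence: [-19.91291166, 1.91291166]. Signals travel at speed 2.9969, so data within |x - -9| ≤ 2.9969·3.6414 = 10.91291166 can reach the point.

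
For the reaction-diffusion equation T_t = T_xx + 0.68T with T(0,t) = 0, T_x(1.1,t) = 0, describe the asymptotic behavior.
T → 0. Diffusion dominates reaction (r=0.68 < κπ²/(4L²)≈2.04); solution decays.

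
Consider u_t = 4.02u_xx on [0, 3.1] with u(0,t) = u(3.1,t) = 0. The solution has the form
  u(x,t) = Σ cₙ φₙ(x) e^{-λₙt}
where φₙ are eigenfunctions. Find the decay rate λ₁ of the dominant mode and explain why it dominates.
Eigenvalues: λₙ = 4.02n²π²/3.1².
First three modes:
  n=1: λ₁ = 4.02π²/3.1² ≈ 4.129
  n=2: λ₂ = 16.08π²/3.1² ≈ 16.514 (4× faster decay)
  n=3: λ₃ = 36.18π²/3.1² ≈ 37.157 (9× faster decay)
As t → ∞, higher modes decay exponentially faster. The n=1 mode dominates: u ~ c₁ sin(πx/3.1) e^{-λ₁t}.
Decay rate: λ₁ = 4.02π²/3.1² ≈ 4.129.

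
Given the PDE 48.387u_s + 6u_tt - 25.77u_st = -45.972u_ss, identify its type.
Rewriting in standard form: 45.972u_ss - 25.77u_st + 6u_tt + 48.387u_s = 0. The second-order coefficients are A = 45.972, B = -25.77, C = 6. Since B² - 4AC = -439.2351 < 0, this is an elliptic PDE.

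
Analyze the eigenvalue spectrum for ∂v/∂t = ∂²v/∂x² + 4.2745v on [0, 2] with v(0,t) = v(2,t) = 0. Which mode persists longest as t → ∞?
Eigenvalues: λₙ = n²π²/2² - 4.2745.
First three modes:
  n=1: λ₁ = π²/2² - 4.2745 ≈ -1.807
  n=2: λ₂ = 4π²/2² - 4.2745 ≈ 5.595
  n=3: λ₃ = 9π²/2² - 4.2745 ≈ 17.932
Since π²/2² ≈ 2.467 < 4.2745, λ₁ < 0.
The n=1 mode grows fastest (−λₙ is largest for n=1) → dominates.
Asymptotic: v ~ c₁ sin(πx/2) e^{1.807t} (exponential growth at rate −λ₁ ≈ 1.807).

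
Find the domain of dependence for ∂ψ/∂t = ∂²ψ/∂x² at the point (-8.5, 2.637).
The entire real line. The heat equation has infinite propagation speed: any initial disturbance instantly affects all points (though exponentially small far away).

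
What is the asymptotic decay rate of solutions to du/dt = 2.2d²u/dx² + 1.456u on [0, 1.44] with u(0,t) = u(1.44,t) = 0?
Eigenvalues: λₙ = 2.2n²π²/1.44² - 1.456.
First three modes:
  n=1: λ₁ = 2.2π²/1.44² - 1.456 ≈ 9.015
  n=2: λ₂ = 8.8π²/1.44² - 1.456 ≈ 40.429
  n=3: λ₃ = 19.8π²/1.44² - 1.456 ≈ 92.785
Since 2.2π²/1.44² ≈ 10.471 > 1.456, all λₙ > 0.
The n=1 mode decays slowest → dominates as t → ∞.
Asymptotic: u ~ c₁ sin(πx/1.44) e^{-λ₁t} with decay rate λ₁ ≈ 9.015.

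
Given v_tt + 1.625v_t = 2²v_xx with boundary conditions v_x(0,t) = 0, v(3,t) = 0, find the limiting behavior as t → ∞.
v → 0. Damping (γ=1.625) dissipates energy; oscillations decay exponentially.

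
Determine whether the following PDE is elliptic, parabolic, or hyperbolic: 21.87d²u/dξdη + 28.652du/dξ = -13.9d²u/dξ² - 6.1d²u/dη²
Rewriting in standard form: 13.9d²u/dξ² + 21.87d²u/dξdη + 6.1d²u/dη² + 28.652du/dξ = 0. Coefficients: A = 13.9, B = 21.87, C = 6.1. B² - 4AC = 139.1369, which is positive, so the equation is hyperbolic.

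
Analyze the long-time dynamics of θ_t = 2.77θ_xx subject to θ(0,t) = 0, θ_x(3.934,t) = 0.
Long-time behavior: θ → 0. Heat escapes through the Dirichlet boundary.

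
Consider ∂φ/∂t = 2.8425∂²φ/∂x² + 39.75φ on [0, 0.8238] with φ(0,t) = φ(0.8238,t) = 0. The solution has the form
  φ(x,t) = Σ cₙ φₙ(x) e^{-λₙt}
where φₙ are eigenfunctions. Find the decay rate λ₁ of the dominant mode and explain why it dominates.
Eigenvalues: λₙ = 2.8425n²π²/0.8238² - 39.75.
First three modes:
  n=1: λ₁ = 2.8425π²/0.8238² - 39.75 ≈ 1.589
  n=2: λ₂ = 11.37π²/0.8238² - 39.75 ≈ 125.605
  n=3: λ₃ = 25.5825π²/0.8238² - 39.75 ≈ 332.298
Since 2.8425π²/0.8238² ≈ 41.339 > 39.75, all λₙ > 0.
The n=1 mode decays slowest → dominates as t → ∞.
Asymptotic: φ ~ c₁ sin(πx/0.8238) e^{-λ₁t} with decay rate λ₁ ≈ 1.589.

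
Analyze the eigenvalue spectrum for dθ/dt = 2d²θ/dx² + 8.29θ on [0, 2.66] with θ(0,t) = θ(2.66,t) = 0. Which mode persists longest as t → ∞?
Eigenvalues: λₙ = 2n²π²/2.66² - 8.29.
First three modes:
  n=1: λ₁ = 2π²/2.66² - 8.29 ≈ -5.5
  n=2: λ₂ = 8π²/2.66² - 8.29 ≈ 2.869
  n=3: λ₃ = 18π²/2.66² - 8.29 ≈ 16.818
Since 2π²/2.66² ≈ 2.79 < 8.29, λ₁ < 0.
The n=1 mode grows fastest (−λₙ is largest for n=1) → dominates.
Asymptotic: θ ~ c₁ sin(πx/2.66) e^{5.5t} (exponential growth at rate −λ₁ ≈ 5.5).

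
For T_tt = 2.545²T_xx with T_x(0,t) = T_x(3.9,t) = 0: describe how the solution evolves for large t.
T oscillates about a mean that drifts linearly in t (generically unbounded; no decay). There is no damping, so the nonconstant modes persist as standing waves (energy conserved, no decay). But with Neumann conditions at both ends the constant mode has eigenvalue 0: the spatial mean M(t) of T satisfies M'' = 0, so M(t) = M(0) + M'(0)·t. Unless the initial velocity has zero mean (∫T_t(x,0)dx = 0), the solution grows linearly in t (unbounded, though not exponentially); if it does have zero mean, the solution stays bounded and simply oscillates.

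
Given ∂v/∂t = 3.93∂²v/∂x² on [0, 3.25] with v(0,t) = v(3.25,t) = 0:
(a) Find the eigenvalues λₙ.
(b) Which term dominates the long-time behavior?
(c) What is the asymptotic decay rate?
Eigenvalues: λₙ = 3.93n²π²/3.25².
First three modes:
  n=1: λ₁ = 3.93π²/3.25² ≈ 3.672
  n=2: λ₂ = 15.72π²/3.25² ≈ 14.689 (4× faster decay)
  n=3: λ₃ = 35.37π²/3.25² ≈ 33.05 (9× faster decay)
As t → ∞, higher modes decay exponentially faster. The n=1 mode dominates: v ~ c₁ sin(πx/3.25) e^{-λ₁t}.
Decay rate: λ₁ = 3.93π²/3.25² ≈ 3.672.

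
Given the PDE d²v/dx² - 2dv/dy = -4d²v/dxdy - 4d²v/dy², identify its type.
Rewriting in standard form: d²v/dx² + 4d²v/dxdy + 4d²v/dy² - 2dv/dy = 0. The second-order coefficients are A = 1, B = 4, C = 4. Since B² - 4AC = 0 = 0, this is a parabolic PDE.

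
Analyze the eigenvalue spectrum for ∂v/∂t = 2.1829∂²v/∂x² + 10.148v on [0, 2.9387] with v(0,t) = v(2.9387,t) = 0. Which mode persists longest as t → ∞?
Eigenvalues: λₙ = 2.1829n²π²/2.9387² - 10.148.
First three modes:
  n=1: λ₁ = 2.1829π²/2.9387² - 10.148 ≈ -7.653
  n=2: λ₂ = 8.7316π²/2.9387² - 10.148 ≈ -0.169
  n=3: λ₃ = 19.6461π²/2.9387² - 10.148 ≈ 12.305
Since 2.1829π²/2.9387² ≈ 2.495 < 10.148, λ₁ < 0.
The n=1 mode grows fastest (−λₙ is largest for n=1) → dominates.
Asymptotic: v ~ c₁ sin(πx/2.9387) e^{7.653t} (exponential growth at rate −λ₁ ≈ 7.653).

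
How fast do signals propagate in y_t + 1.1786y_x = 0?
Speed = 1.1786. Information travels along x - 1.1786t = const (rightward).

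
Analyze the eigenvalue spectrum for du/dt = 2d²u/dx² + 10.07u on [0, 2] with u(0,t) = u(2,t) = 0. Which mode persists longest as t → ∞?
Eigenvalues: λₙ = 2n²π²/2² - 10.07.
First three modes:
  n=1: λ₁ = 2π²/2² - 10.07 ≈ -5.135
  n=2: λ₂ = 8π²/2² - 10.07 ≈ 9.669
  n=3: λ₃ = 18π²/2² - 10.07 ≈ 34.343
Since 2π²/2² ≈ 4.935 < 10.07, λ₁ < 0.
The n=1 mode grows fastest (−λₙ is largest for n=1) → dominates.
Asymptotic: u ~ c₁ sin(πx/2) e^{5.135t} (exponential growth at rate −λ₁ ≈ 5.135).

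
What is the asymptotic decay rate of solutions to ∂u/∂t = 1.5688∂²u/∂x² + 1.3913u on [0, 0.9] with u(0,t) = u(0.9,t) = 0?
Eigenvalues: λₙ = 1.5688n²π²/0.9² - 1.3913.
First three modes:
  n=1: λ₁ = 1.5688π²/0.9² - 1.3913 ≈ 17.724
  n=2: λ₂ = 6.2752π²/0.9² - 1.3913 ≈ 75.07
  n=3: λ₃ = 14.1192π²/0.9² - 1.3913 ≈ 170.647
Since 1.5688π²/0.9² ≈ 19.115 > 1.3913, all λₙ > 0.
The n=1 mode decays slowest → dominates as t → ∞.
Asymptotic: u ~ c₁ sin(πx/0.9) e^{-λ₁t} with decay rate λ₁ ≈ 17.724.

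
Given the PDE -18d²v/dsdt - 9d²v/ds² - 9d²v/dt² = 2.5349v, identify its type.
Rewriting in standard form: -9d²v/ds² - 18d²v/dsdt - 9d²v/dt² - 2.5349v = 0. The second-order coefficients are A = -9, B = -18, C = -9. Since B² - 4AC = 0 = 0, this is a parabolic PDE.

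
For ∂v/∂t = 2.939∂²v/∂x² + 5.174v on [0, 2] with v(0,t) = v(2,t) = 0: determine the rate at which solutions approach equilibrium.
Eigenvalues: λₙ = 2.939n²π²/2² - 5.174.
First three modes:
  n=1: λ₁ = 2.939π²/2² - 5.174 ≈ 2.078
  n=2: λ₂ = 11.756π²/2² - 5.174 ≈ 23.833
  n=3: λ₃ = 26.451π²/2² - 5.174 ≈ 60.091
Since 2.939π²/2² ≈ 7.252 > 5.174, all λₙ > 0.
The n=1 mode decays slowest → dominates as t → ∞.
Asymptotic: v ~ c₁ sin(πx/2) e^{-λ₁t} with decay rate λ₁ ≈ 2.078.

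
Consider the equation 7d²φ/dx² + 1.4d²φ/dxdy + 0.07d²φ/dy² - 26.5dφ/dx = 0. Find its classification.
Parabolic. (A = 7, B = 1.4, C = 0.07 gives B² - 4AC = 0.)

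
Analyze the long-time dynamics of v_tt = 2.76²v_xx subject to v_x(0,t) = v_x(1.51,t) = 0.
Long-time behavior: v oscillates about a mean that drifts linearly in t (generically unbounded; no decay). There is no damping, so the nonconstant modes persist as standing waves (energy conserved, no decay). But with Neumann conditions at both ends the constant mode has eigenvalue 0: the spatial mean M(t) of v satisfies M'' = 0, so M(t) = M(0) + M'(0)·t. Unless the initial velocity has zero mean (∫v_t(x,0)dx = 0), the solution grows linearly in t (unbounded, though not exponentially); if it does have zero mean, the solution stays bounded and simply oscillates.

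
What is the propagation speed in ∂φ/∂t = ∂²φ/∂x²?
Infinite. The heat equation is parabolic, not hyperbolic, so disturbances propagate instantly.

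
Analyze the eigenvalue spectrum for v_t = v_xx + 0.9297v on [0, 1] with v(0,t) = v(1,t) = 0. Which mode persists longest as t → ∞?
Eigenvalues: λₙ = n²π²/1² - 0.9297.
First three modes:
  n=1: λ₁ = π² - 0.9297 ≈ 8.94
  n=2: λ₂ = 4π² - 0.9297 ≈ 38.549
  n=3: λ₃ = 9π² - 0.9297 ≈ 87.897
Since π² ≈ 9.87 > 0.9297, all λₙ > 0.
The n=1 mode decays slowest → dominates as t → ∞.
Asymptotic: v ~ c₁ sin(πx/1) e^{-λ₁t} with decay rate λ₁ ≈ 8.94.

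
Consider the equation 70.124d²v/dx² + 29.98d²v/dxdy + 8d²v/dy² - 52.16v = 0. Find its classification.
Elliptic. (A = 70.124, B = 29.98, C = 8 gives B² - 4AC = -1345.1676.)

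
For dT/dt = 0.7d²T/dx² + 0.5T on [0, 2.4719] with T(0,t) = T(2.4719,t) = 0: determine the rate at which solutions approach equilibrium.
Eigenvalues: λₙ = 0.7n²π²/2.4719² - 0.5.
First three modes:
  n=1: λ₁ = 0.7π²/2.4719² - 0.5 ≈ 0.631
  n=2: λ₂ = 2.8π²/2.4719² - 0.5 ≈ 4.023
  n=3: λ₃ = 6.3π²/2.4719² - 0.5 ≈ 9.676
Since 0.7π²/2.4719² ≈ 1.131 > 0.5, all λₙ > 0.
The n=1 mode decays slowest → dominates as t → ∞.
Asymptotic: T ~ c₁ sin(πx/2.4719) e^{-λ₁t} with decay rate λ₁ ≈ 0.631.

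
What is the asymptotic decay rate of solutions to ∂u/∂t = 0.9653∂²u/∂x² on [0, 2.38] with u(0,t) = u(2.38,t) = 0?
Eigenvalues: λₙ = 0.9653n²π²/2.38².
First three modes:
  n=1: λ₁ = 0.9653π²/2.38² ≈ 1.682
  n=2: λ₂ = 3.8612π²/2.38² ≈ 6.728 (4× faster decay)
  n=3: λ₃ = 8.6877π²/2.38² ≈ 15.137 (9× faster decay)
As t → ∞, higher modes decay exponentially faster. The n=1 mode dominates: u ~ c₁ sin(πx/2.38) e^{-λ₁t}.
Decay rate: λ₁ = 0.9653π²/2.38² ≈ 1.682.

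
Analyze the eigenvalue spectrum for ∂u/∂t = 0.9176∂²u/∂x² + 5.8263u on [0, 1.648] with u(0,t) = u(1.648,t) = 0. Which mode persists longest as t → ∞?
Eigenvalues: λₙ = 0.9176n²π²/1.648² - 5.8263.
First three modes:
  n=1: λ₁ = 0.9176π²/1.648² - 5.8263 ≈ -2.492
  n=2: λ₂ = 3.6704π²/1.648² - 5.8263 ≈ 7.512
  n=3: λ₃ = 8.2584π²/1.648² - 5.8263 ≈ 24.185
Since 0.9176π²/1.648² ≈ 3.335 < 5.8263, λ₁ < 0.
The n=1 mode grows fastest (−λₙ is largest for n=1) → dominates.
Asymptotic: u ~ c₁ sin(πx/1.648) e^{2.492t} (exponential growth at rate −λ₁ ≈ 2.492).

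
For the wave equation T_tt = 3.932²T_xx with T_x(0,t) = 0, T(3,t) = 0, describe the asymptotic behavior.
T oscillates (no decay). Energy is conserved; the solution oscillates indefinitely as standing waves.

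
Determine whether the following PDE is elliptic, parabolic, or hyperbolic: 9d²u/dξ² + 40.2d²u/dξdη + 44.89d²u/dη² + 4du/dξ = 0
Coefficients: A = 9, B = 40.2, C = 44.89. B² - 4AC = 0, which is zero, so the equation is parabolic.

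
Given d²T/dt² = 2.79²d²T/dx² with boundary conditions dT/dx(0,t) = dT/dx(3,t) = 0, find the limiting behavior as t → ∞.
T oscillates about a mean that drifts linearly in t (generically unbounded; no decay). There is no damping, so the nonconstant modes persist as standing waves (energy conserved, no decay). But with Neumann conditions at both ends the constant mode has eigenvalue 0: the spatial mean M(t) of T satisfies M'' = 0, so M(t) = M(0) + M'(0)·t. Unless the initial velocity has zero mean (∫T_t(x,0)dx = 0), the solution grows linearly in t (unbounded, though not exponentially); if it does have zero mean, the solution stays bounded and simply oscillates.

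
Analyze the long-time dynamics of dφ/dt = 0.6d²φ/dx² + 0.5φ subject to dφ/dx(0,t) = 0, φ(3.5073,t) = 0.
Long-time behavior: φ grows unboundedly. Reaction dominates diffusion (r=0.5 > κπ²/(4L²)≈0.12); solution grows exponentially.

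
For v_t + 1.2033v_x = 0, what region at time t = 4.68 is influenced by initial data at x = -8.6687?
At x = -3.037256. The characteristic carries data from (-8.6687, 0) to (-3.037256, 4.68).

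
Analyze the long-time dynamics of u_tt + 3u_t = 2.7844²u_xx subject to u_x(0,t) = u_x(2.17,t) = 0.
Long-time behavior: u → constant (steady state). Damping (γ=3) dissipates the nonconstant modes; with Neumann BCs the spatial average obeys M''+γM'=0 and tends to a finite limit.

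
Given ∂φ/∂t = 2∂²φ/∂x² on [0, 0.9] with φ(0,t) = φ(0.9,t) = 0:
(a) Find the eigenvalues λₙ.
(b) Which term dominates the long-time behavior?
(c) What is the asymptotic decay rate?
Eigenvalues: λₙ = 2n²π²/0.9².
First three modes:
  n=1: λ₁ = 2π²/0.9² ≈ 24.369
  n=2: λ₂ = 8π²/0.9² ≈ 97.478 (4× faster decay)
  n=3: λ₃ = 18π²/0.9² ≈ 219.325 (9× faster decay)
As t → ∞, higher modes decay exponentially faster. The n=1 mode dominates: φ ~ c₁ sin(πx/0.9) e^{-λ₁t}.
Decay rate: λ₁ = 2π²/0.9² ≈ 24.369.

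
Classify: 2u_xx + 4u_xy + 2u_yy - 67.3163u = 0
Parabolic (discriminant = 0).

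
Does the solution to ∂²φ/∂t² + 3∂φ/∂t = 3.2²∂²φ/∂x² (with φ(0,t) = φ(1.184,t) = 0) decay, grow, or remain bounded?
φ → 0. Damping (γ=3) dissipates energy; oscillations decay exponentially.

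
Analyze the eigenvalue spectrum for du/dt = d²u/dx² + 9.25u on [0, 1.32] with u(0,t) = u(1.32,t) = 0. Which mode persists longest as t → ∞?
Eigenvalues: λₙ = n²π²/1.32² - 9.25.
First three modes:
  n=1: λ₁ = π²/1.32² - 9.25 ≈ -3.586
  n=2: λ₂ = 4π²/1.32² - 9.25 ≈ 13.407
  n=3: λ₃ = 9π²/1.32² - 9.25 ≈ 41.729
Since π²/1.32² ≈ 5.664 < 9.25, λ₁ < 0.
The n=1 mode grows fastest (−λₙ is largest for n=1) → dominates.
Asymptotic: u ~ c₁ sin(πx/1.32) e^{3.586t} (exponential growth at rate −λ₁ ≈ 3.586).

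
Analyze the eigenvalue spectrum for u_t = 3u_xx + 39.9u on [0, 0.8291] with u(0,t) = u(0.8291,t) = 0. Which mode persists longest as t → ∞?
Eigenvalues: λₙ = 3n²π²/0.8291² - 39.9.
First three modes:
  n=1: λ₁ = 3π²/0.8291² - 39.9 ≈ 3.173
  n=2: λ₂ = 12π²/0.8291² - 39.9 ≈ 132.393
  n=3: λ₃ = 27π²/0.8291² - 39.9 ≈ 347.759
Since 3π²/0.8291² ≈ 43.073 > 39.9, all λₙ > 0.
The n=1 mode decays slowest → dominates as t → ∞.
Asymptotic: u ~ c₁ sin(πx/0.8291) e^{-λ₁t} with decay rate λ₁ ≈ 3.173.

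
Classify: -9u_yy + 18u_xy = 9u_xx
Rewriting in standard form: -9u_xx + 18u_xy - 9u_yy = 0. Parabolic (discriminant = 0).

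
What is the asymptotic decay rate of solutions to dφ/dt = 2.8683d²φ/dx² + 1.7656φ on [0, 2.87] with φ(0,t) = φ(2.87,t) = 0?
Eigenvalues: λₙ = 2.8683n²π²/2.87² - 1.7656.
First three modes:
  n=1: λ₁ = 2.8683π²/2.87² - 1.7656 ≈ 1.671
  n=2: λ₂ = 11.4732π²/2.87² - 1.7656 ≈ 11.982
  n=3: λ₃ = 25.8147π²/2.87² - 1.7656 ≈ 29.166
Since 2.8683π²/2.87² ≈ 3.437 > 1.7656, all λₙ > 0.
The n=1 mode decays slowest → dominates as t → ∞.
Asymptotic: φ ~ c₁ sin(πx/2.87) e^{-λ₁t} with decay rate λ₁ ≈ 1.671.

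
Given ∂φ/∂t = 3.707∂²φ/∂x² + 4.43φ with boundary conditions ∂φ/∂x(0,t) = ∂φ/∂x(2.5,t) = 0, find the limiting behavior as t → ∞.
φ grows unboundedly. With Neumann BCs the constant mode has diffusion eigenvalue 0, so any r > 0 makes it grow like e^(4.43t); solution grows exponentially.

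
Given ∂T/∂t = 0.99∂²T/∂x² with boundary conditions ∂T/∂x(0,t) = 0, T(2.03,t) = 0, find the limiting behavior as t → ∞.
T → 0. Heat escapes through the Dirichlet boundary.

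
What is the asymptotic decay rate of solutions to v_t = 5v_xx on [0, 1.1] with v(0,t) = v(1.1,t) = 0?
Eigenvalues: λₙ = 5n²π²/1.1².
First three modes:
  n=1: λ₁ = 5π²/1.1² ≈ 40.783
  n=2: λ₂ = 20π²/1.1² ≈ 163.134 (4× faster decay)
  n=3: λ₃ = 45π²/1.1² ≈ 367.051 (9× faster decay)
As t → ∞, higher modes decay exponentially faster. The n=1 mode dominates: v ~ c₁ sin(πx/1.1) e^{-λ₁t}.
Decay rate: λ₁ = 5π²/1.1² ≈ 40.783.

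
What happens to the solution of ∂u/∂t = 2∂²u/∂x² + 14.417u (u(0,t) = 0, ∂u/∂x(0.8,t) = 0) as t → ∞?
u grows unboundedly. Reaction dominates diffusion (r=14.417 > κπ²/(4L²)≈7.71); solution grows exponentially.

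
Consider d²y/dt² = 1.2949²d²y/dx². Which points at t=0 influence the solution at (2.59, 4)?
Domain of dependence: [-2.5896, 7.7696]. Signals travel at speed 1.2949, so data within |x - 2.59| ≤ 1.2949·4 = 5.1796 can reach the point.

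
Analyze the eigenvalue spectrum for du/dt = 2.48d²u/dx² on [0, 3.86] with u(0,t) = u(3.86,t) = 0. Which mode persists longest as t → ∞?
Eigenvalues: λₙ = 2.48n²π²/3.86².
First three modes:
  n=1: λ₁ = 2.48π²/3.86² ≈ 1.643
  n=2: λ₂ = 9.92π²/3.86² ≈ 6.571 (4× faster decay)
  n=3: λ₃ = 22.32π²/3.86² ≈ 14.785 (9× faster decay)
As t → ∞, higher modes decay exponentially faster. The n=1 mode dominates: u ~ c₁ sin(πx/3.86) e^{-λ₁t}.
Decay rate: λ₁ = 2.48π²/3.86² ≈ 1.643.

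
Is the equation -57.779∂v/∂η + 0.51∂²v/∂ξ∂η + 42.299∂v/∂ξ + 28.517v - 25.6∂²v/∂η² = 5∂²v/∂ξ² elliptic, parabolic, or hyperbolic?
Rewriting in standard form: -5∂²v/∂ξ² + 0.51∂²v/∂ξ∂η - 25.6∂²v/∂η² + 42.299∂v/∂ξ - 57.779∂v/∂η + 28.517v = 0. Computing B² - 4AC with A = -5, B = 0.51, C = -25.6: discriminant = -511.7399 (negative). Answer: elliptic.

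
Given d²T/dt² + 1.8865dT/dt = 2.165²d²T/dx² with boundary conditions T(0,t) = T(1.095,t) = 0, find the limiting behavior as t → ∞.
T → 0. Damping (γ=1.8865) dissipates energy; oscillations decay exponentially.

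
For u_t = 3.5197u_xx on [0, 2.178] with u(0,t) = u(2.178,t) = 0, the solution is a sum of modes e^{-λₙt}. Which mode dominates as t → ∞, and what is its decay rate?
Eigenvalues: λₙ = 3.5197n²π²/2.178².
First three modes:
  n=1: λ₁ = 3.5197π²/2.178² ≈ 7.323
  n=2: λ₂ = 14.0788π²/2.178² ≈ 29.292 (4× faster decay)
  n=3: λ₃ = 31.6773π²/2.178² ≈ 65.907 (9× faster decay)
As t → ∞, higher modes decay exponentially faster. The n=1 mode dominates: u ~ c₁ sin(πx/2.178) e^{-λ₁t}.
Decay rate: λ₁ = 3.5197π²/2.178² ≈ 7.323.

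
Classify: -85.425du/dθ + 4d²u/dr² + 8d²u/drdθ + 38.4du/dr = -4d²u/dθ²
Rewriting in standard form: 4d²u/dr² + 8d²u/drdθ + 4d²u/dθ² + 38.4du/dr - 85.425du/dθ = 0. Parabolic (discriminant = 0).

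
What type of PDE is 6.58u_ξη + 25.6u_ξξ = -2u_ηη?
Rewriting in standard form: 25.6u_ξξ + 6.58u_ξη + 2u_ηη = 0. With A = 25.6, B = 6.58, C = 2, the discriminant is -161.5036. This is an elliptic PDE.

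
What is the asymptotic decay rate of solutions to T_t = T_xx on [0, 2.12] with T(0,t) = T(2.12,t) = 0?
Eigenvalues: λₙ = n²π²/2.12².
First three modes:
  n=1: λ₁ = π²/2.12² ≈ 2.196
  n=2: λ₂ = 4π²/2.12² ≈ 8.784 (4× faster decay)
  n=3: λ₃ = 9π²/2.12² ≈ 19.764 (9× faster decay)
As t → ∞, higher modes decay exponentially faster. The n=1 mode dominates: T ~ c₁ sin(πx/2.12) e^{-λ₁t}.
Decay rate: λ₁ = π²/2.12² ≈ 2.196.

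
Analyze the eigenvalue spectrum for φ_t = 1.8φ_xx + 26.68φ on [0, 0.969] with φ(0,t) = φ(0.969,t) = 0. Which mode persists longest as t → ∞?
Eigenvalues: λₙ = 1.8n²π²/0.969² - 26.68.
First three modes:
  n=1: λ₁ = 1.8π²/0.969² - 26.68 ≈ -7.76
  n=2: λ₂ = 7.2π²/0.969² - 26.68 ≈ 49.001
  n=3: λ₃ = 16.2π²/0.969² - 26.68 ≈ 143.601
Since 1.8π²/0.969² ≈ 18.92 < 26.68, λ₁ < 0.
The n=1 mode grows fastest (−λₙ is largest for n=1) → dominates.
Asymptotic: φ ~ c₁ sin(πx/0.969) e^{7.76t} (exponential growth at rate −λ₁ ≈ 7.76).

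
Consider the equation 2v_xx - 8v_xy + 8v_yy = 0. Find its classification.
Parabolic. (A = 2, B = -8, C = 8 gives B² - 4AC = 0.)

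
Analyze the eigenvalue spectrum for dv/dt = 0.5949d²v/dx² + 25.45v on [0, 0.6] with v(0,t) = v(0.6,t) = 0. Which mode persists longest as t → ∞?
Eigenvalues: λₙ = 0.5949n²π²/0.6² - 25.45.
First three modes:
  n=1: λ₁ = 0.5949π²/0.6² - 25.45 ≈ -9.14
  n=2: λ₂ = 2.3796π²/0.6² - 25.45 ≈ 39.788
  n=3: λ₃ = 5.3541π²/0.6² - 25.45 ≈ 121.336
Since 0.5949π²/0.6² ≈ 16.31 < 25.45, λ₁ < 0.
The n=1 mode grows fastest (−λₙ is largest for n=1) → dominates.
Asymptotic: v ~ c₁ sin(πx/0.6) e^{9.14t} (exponential growth at rate −λ₁ ≈ 9.14).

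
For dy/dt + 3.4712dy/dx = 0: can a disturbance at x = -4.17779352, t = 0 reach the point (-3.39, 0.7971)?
No. Only data at x = -6.15689352 affects (-3.39, 0.7971). Advection has one-way propagation along characteristics.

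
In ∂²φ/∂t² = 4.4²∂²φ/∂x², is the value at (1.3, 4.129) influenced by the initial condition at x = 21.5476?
No. The domain of dependence is [-16.8676, 19.4676], and 21.5476 is outside this interval.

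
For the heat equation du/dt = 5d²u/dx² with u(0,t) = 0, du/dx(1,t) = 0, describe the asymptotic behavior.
u → 0. Heat escapes through the Dirichlet boundary.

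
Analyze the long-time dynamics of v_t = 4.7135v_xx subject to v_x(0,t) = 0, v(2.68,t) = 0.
Long-time behavior: v → 0. Heat escapes through the Dirichlet boundary.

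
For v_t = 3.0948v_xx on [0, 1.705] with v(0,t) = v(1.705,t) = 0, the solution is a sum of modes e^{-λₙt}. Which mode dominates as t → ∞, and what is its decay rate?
Eigenvalues: λₙ = 3.0948n²π²/1.705².
First three modes:
  n=1: λ₁ = 3.0948π²/1.705² ≈ 10.507
  n=2: λ₂ = 12.3792π²/1.705² ≈ 42.028 (4× faster decay)
  n=3: λ₃ = 27.8532π²/1.705² ≈ 94.564 (9× faster decay)
As t → ∞, higher modes decay exponentially faster. The n=1 mode dominates: v ~ c₁ sin(πx/1.705) e^{-λ₁t}.
Decay rate: λ₁ = 3.0948π²/1.705² ≈ 10.507.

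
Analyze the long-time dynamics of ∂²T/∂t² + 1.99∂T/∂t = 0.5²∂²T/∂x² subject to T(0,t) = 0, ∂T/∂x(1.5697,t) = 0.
Long-time behavior: T → 0. Damping (γ=1.99) dissipates energy; oscillations decay exponentially.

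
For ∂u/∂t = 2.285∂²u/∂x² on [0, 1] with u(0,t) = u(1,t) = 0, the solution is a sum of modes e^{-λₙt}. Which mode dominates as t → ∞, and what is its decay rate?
Eigenvalues: λₙ = 2.285n²π².
First three modes:
  n=1: λ₁ = 2.285π² ≈ 22.552
  n=2: λ₂ = 9.14π² ≈ 90.208 (4× faster decay)
  n=3: λ₃ = 20.565π² ≈ 202.968 (9× faster decay)
As t → ∞, higher modes decay exponentially faster. The n=1 mode dominates: u ~ c₁ sin(πx) e^{-λ₁t}.
Decay rate: λ₁ = 2.285π² ≈ 22.552.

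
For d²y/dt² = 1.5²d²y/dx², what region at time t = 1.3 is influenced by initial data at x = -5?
Domain of influence: [-6.95, -3.05]. Data at x = -5 spreads outward at speed 1.5.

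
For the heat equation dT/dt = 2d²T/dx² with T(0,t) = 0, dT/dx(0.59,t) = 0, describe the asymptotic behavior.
T → 0. Heat escapes through the Dirichlet boundary.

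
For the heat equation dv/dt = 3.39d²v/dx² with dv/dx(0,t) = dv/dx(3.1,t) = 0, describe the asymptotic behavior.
v → constant (steady state). Heat is conserved (no flux at boundaries); solution approaches the spatial average.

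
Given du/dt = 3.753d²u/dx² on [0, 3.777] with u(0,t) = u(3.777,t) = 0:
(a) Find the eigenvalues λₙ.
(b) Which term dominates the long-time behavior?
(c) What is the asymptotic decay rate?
Eigenvalues: λₙ = 3.753n²π²/3.777².
First three modes:
  n=1: λ₁ = 3.753π²/3.777² ≈ 2.596
  n=2: λ₂ = 15.012π²/3.777² ≈ 10.386 (4× faster decay)
  n=3: λ₃ = 33.777π²/3.777² ≈ 23.368 (9× faster decay)
As t → ∞, higher modes decay exponentially faster. The n=1 mode dominates: u ~ c₁ sin(πx/3.777) e^{-λ₁t}.
Decay rate: λ₁ = 3.753π²/3.777² ≈ 2.596.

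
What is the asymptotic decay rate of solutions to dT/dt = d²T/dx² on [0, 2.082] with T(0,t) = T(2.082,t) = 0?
Eigenvalues: λₙ = n²π²/2.082².
First three modes:
  n=1: λ₁ = π²/2.082² ≈ 2.277
  n=2: λ₂ = 4π²/2.082² ≈ 9.107 (4× faster decay)
  n=3: λ₃ = 9π²/2.082² ≈ 20.492 (9× faster decay)
As t → ∞, higher modes decay exponentially faster. The n=1 mode dominates: T ~ c₁ sin(πx/2.082) e^{-λ₁t}.
Decay rate: λ₁ = π²/2.082² ≈ 2.277.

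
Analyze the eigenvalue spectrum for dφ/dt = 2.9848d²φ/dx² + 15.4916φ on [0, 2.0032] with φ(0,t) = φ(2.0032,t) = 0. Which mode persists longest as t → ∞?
Eigenvalues: λₙ = 2.9848n²π²/2.0032² - 15.4916.
First three modes:
  n=1: λ₁ = 2.9848π²/2.0032² - 15.4916 ≈ -8.15
  n=2: λ₂ = 11.9392π²/2.0032² - 15.4916 ≈ 13.873
  n=3: λ₃ = 26.8632π²/2.0032² - 15.4916 ≈ 50.579
Since 2.9848π²/2.0032² ≈ 7.341 < 15.4916, λ₁ < 0.
The n=1 mode grows fastest (−λₙ is largest for n=1) → dominates.
Asymptotic: φ ~ c₁ sin(πx/2.0032) e^{8.15t} (exponential growth at rate −λ₁ ≈ 8.15).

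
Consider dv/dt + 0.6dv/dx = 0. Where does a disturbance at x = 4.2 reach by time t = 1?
At x = 4.8. The characteristic carries data from (4.2, 0) to (4.8, 1).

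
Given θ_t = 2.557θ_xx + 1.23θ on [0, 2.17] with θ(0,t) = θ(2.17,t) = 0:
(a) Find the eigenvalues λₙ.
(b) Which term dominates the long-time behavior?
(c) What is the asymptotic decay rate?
Eigenvalues: λₙ = 2.557n²π²/2.17² - 1.23.
First three modes:
  n=1: λ₁ = 2.557π²/2.17² - 1.23 ≈ 4.129
  n=2: λ₂ = 10.228π²/2.17² - 1.23 ≈ 20.207
  n=3: λ₃ = 23.013π²/2.17² - 1.23 ≈ 47.004
Since 2.557π²/2.17² ≈ 5.359 > 1.23, all λₙ > 0.
The n=1 mode decays slowest → dominates as t → ∞.
Asymptotic: θ ~ c₁ sin(πx/2.17) e^{-λ₁t} with decay rate λ₁ ≈ 4.129.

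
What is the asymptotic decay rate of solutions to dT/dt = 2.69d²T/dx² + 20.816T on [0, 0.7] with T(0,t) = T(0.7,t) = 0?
Eigenvalues: λₙ = 2.69n²π²/0.7² - 20.816.
First three modes:
  n=1: λ₁ = 2.69π²/0.7² - 20.816 ≈ 33.366
  n=2: λ₂ = 10.76π²/0.7² - 20.816 ≈ 195.912
  n=3: λ₃ = 24.21π²/0.7² - 20.816 ≈ 466.823
Since 2.69π²/0.7² ≈ 54.182 > 20.816, all λₙ > 0.
The n=1 mode decays slowest → dominates as t → ∞.
Asymptotic: T ~ c₁ sin(πx/0.7) e^{-λ₁t} with decay rate λ₁ ≈ 33.366.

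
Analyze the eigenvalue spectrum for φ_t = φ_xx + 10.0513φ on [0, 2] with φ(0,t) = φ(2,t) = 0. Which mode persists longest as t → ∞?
Eigenvalues: λₙ = n²π²/2² - 10.0513.
First three modes:
  n=1: λ₁ = π²/2² - 10.0513 ≈ -7.584
  n=2: λ₂ = 4π²/2² - 10.0513 ≈ -0.182
  n=3: λ₃ = 9π²/2² - 10.0513 ≈ 12.155
Since π²/2² ≈ 2.467 < 10.0513, λ₁ < 0.
The n=1 mode grows fastest (−λₙ is largest for n=1) → dominates.
Asymptotic: φ ~ c₁ sin(πx/2) e^{7.584t} (exponential growth at rate −λ₁ ≈ 7.584).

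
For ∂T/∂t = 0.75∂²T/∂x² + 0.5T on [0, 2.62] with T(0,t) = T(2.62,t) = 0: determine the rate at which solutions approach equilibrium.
Eigenvalues: λₙ = 0.75n²π²/2.62² - 0.5.
First three modes:
  n=1: λ₁ = 0.75π²/2.62² - 0.5 ≈ 0.578
  n=2: λ₂ = 3π²/2.62² - 0.5 ≈ 3.813
  n=3: λ₃ = 6.75π²/2.62² - 0.5 ≈ 9.205
Since 0.75π²/2.62² ≈ 1.078 > 0.5, all λₙ > 0.
The n=1 mode decays slowest → dominates as t → ∞.
Asymptotic: T ~ c₁ sin(πx/2.62) e^{-λ₁t} with decay rate λ₁ ≈ 0.578.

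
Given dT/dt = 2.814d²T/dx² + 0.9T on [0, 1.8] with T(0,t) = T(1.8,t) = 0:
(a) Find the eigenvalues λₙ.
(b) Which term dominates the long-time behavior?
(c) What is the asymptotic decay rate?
Eigenvalues: λₙ = 2.814n²π²/1.8² - 0.9.
First three modes:
  n=1: λ₁ = 2.814π²/1.8² - 0.9 ≈ 7.672
  n=2: λ₂ = 11.256π²/1.8² - 0.9 ≈ 33.388
  n=3: λ₃ = 25.326π²/1.8² - 0.9 ≈ 76.247
Since 2.814π²/1.8² ≈ 8.572 > 0.9, all λₙ > 0.
The n=1 mode decays slowest → dominates as t → ∞.
Asymptotic: T ~ c₁ sin(πx/1.8) e^{-λ₁t} with decay rate λ₁ ≈ 7.672.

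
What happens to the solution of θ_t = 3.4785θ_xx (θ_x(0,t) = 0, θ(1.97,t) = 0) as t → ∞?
θ → 0. Heat escapes through the Dirichlet boundary.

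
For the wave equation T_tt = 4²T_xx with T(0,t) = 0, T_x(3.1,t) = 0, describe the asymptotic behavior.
T oscillates (no decay). Energy is conserved; the solution oscillates indefinitely as standing waves.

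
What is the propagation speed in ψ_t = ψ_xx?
Infinite. The heat equation is parabolic, not hyperbolic, so disturbances propagate instantly.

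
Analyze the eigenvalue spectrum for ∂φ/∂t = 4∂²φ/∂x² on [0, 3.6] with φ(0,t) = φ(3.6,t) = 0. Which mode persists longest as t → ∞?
Eigenvalues: λₙ = 4n²π²/3.6².
First three modes:
  n=1: λ₁ = 4π²/3.6² ≈ 3.046
  n=2: λ₂ = 16π²/3.6² ≈ 12.185 (4× faster decay)
  n=3: λ₃ = 36π²/3.6² ≈ 27.416 (9× faster decay)
As t → ∞, higher modes decay exponentially faster. The n=1 mode dominates: φ ~ c₁ sin(πx/3.6) e^{-λ₁t}.
Decay rate: λ₁ = 4π²/3.6² ≈ 3.046.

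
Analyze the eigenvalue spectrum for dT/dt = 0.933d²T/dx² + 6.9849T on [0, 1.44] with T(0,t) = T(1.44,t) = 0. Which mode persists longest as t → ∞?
Eigenvalues: λₙ = 0.933n²π²/1.44² - 6.9849.
First three modes:
  n=1: λ₁ = 0.933π²/1.44² - 6.9849 ≈ -2.544
  n=2: λ₂ = 3.732π²/1.44² - 6.9849 ≈ 10.778
  n=3: λ₃ = 8.397π²/1.44² - 6.9849 ≈ 32.982
Since 0.933π²/1.44² ≈ 4.441 < 6.9849, λ₁ < 0.
The n=1 mode grows fastest (−λₙ is largest for n=1) → dominates.
Asymptotic: T ~ c₁ sin(πx/1.44) e^{2.544t} (exponential growth at rate −λ₁ ≈ 2.544).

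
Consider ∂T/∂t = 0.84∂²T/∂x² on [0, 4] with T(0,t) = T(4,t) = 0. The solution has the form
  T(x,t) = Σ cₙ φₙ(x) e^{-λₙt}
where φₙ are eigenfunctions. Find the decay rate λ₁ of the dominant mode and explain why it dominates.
Eigenvalues: λₙ = 0.84n²π²/4².
First three modes:
  n=1: λ₁ = 0.84π²/4² ≈ 0.518
  n=2: λ₂ = 3.36π²/4² ≈ 2.073 (4× faster decay)
  n=3: λ₃ = 7.56π²/4² ≈ 4.663 (9× faster decay)
As t → ∞, higher modes decay exponentially faster. The n=1 mode dominates: T ~ c₁ sin(πx/4) e^{-λ₁t}.
Decay rate: λ₁ = 0.84π²/4² ≈ 0.518.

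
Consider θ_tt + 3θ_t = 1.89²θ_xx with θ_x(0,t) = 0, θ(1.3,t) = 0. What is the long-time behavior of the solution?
As t → ∞, θ → 0. Damping (γ=3) dissipates energy; oscillations decay exponentially.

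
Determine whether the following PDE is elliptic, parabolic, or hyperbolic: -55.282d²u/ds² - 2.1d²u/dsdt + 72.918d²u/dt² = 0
Coefficients: A = -55.282, B = -2.1, C = 72.918. B² - 4AC = 16128.621504, which is positive, so the equation is hyperbolic.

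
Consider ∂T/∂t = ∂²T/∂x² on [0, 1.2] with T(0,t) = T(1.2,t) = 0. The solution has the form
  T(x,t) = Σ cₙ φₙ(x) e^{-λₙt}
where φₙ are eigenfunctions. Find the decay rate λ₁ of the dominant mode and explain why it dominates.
Eigenvalues: λₙ = n²π²/1.2².
First three modes:
  n=1: λ₁ = π²/1.2² ≈ 6.854
  n=2: λ₂ = 4π²/1.2² ≈ 27.416 (4× faster decay)
  n=3: λ₃ = 9π²/1.2² ≈ 61.685 (9× faster decay)
As t → ∞, higher modes decay exponentially faster. The n=1 mode dominates: T ~ c₁ sin(πx/1.2) e^{-λ₁t}.
Decay rate: λ₁ = π²/1.2² ≈ 6.854.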